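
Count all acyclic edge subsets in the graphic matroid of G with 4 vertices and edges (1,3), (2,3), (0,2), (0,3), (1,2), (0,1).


An independent set in a graphic matroid is an acyclic edge subset.
G has 4 vertices and 6 edges.
Enumerate all 2^6 = 64 subsets, checking for acyclicity.
Total independent sets = 38.

38


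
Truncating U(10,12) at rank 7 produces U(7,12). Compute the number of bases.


Truncating U(10,12) to rank 7 gives U(7,12).
Bases of U(7,12) are all 7-element subsets of 12 elements.
Number of bases = (12 choose 7) = 792.

792


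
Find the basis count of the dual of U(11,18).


The dual of U(r,n) is U(n-r, n) = U(7,18).
Bases of U(7,18) are all (7)-element subsets.
|B(M*)| = C(18,7) = 18! / (7! * 11!) = 31824.

31824


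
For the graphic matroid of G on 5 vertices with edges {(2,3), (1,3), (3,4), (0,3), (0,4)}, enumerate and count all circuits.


A circuit in a graphic matroid = edge set of a simple cycle.
G has 5 vertices and 5 edges.
Enumerating all minimal edge subsets forming cycles...
Total circuits found: 1.

1


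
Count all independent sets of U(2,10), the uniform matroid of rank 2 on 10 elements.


Independent sets of U(2,10) are all subsets of size <= 2.
Count = (10 choose 0) + (10 choose 1) + (10 choose 2)
     = 1 + 10 + 45
     = 56.

56


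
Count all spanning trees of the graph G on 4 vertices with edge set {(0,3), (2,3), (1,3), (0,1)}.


By Kirchhoff's matrix tree theorem, the number of spanning trees equals
the determinant of any cofactor of the Laplacian matrix L.
G has 4 vertices and 4 edges.
Computing the (3 x 3) cofactor determinant gives 3.

3


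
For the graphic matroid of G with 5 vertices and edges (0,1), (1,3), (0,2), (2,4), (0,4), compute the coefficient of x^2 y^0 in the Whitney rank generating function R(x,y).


R(x,y) = sum over A in 2^E of x^(r(E)-r(A)) * y^(|A|-r(A)).
G has 5 vertices, 5 edges. r(E) = 4.
Enumerate all 2^5 = 32 subsets.
Count subsets with r(E)-r(A)=2 and |A|-r(A)=0: 10.

10


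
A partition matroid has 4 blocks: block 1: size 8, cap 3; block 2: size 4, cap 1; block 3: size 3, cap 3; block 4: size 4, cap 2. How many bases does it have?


A basis picks exactly ci elements from block i.
Number of bases = product of C(|Si|, ci).
= C(8,3) * C(4,1) * C(3,3) * C(4,2)
= 56 * 4 * 1 * 6
= 1344.

1344


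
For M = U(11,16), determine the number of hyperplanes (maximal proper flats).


Hyperplanes of U(11,16) are flats of rank 10.
In a uniform matroid, these are exactly the (10)-element subsets.
Count = (16 choose 10) = 8008.

8008


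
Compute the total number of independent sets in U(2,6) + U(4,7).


For a direct sum, |I(M1+M2)| = |I(M1)| * |I(M2)|.
|I(U(2,6))| = sum C(6,k) for k=0..2 = 22.
|I(U(4,7))| = sum C(7,k) for k=0..4 = 99.
Total = 22 * 99 = 2178.

2178


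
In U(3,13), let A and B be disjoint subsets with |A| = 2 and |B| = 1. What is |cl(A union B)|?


|A union B| = 2 + 1 = 3 (disjoint).
In U(3,13), cl(S) = S if |S| < 3, else cl(S) = E.
Since 3 >= 3, cl(A union B) = E.
|cl(A union B)| = 13.

13


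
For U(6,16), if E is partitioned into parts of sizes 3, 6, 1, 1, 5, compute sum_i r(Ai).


r(Ai) = min(|Ai|, 6) for each part.
Sum = min(3,6) + min(6,6) + min(1,6) + min(1,6) + min(5,6)
    = 3 + 6 + 1 + 1 + 5
    = 16.

16


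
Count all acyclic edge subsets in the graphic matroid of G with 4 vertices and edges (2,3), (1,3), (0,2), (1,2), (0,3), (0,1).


An independent set in a graphic matroid is an acyclic edge subset.
G has 4 vertices and 6 edges.
Enumerate all 2^6 = 64 subsets, checking for acyclicity.
Total independent sets = 38.

38


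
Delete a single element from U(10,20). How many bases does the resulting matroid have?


Deleting e from U(10,20) gives U(10,19) since n > r.
Bases of U(10,19) = C(19,10) = 92378.

92378


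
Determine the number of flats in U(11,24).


Flats of U(11,24): every subset of size < 11 is a flat, plus E itself.
Count = C(24,0) + C(24,1) + C(24,2) + C(24,3) + C(24,4) + C(24,5) + C(24,6) + C(24,7) + C(24,8) + C(24,9) + C(24,10) + 1
     = 1 + 24 + 276 + 2024 + 10626 + 42504 + 134596 + 346104 + 735471 + 1307504 + 1961256 + 1
     = 4540387.

4540387


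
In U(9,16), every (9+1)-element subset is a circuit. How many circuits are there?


In U(9,16), circuits are the (10)-element subsets.
Any set of 10 elements is dependent, and removing any one element gives
an independent set of size 9, so it is a minimal dependent set.
Number of circuits = C(16,10) = 16! / (10! * 6!) = 8008.

8008


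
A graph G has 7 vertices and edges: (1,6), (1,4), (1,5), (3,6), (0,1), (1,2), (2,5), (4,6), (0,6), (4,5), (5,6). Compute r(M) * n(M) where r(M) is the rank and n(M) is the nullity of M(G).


r(M) = |V| - c = 7 - 1 = 6.
nullity = |E| - r(M) = 11 - 6 = 5.
Product = 6 * 5 = 30.

30


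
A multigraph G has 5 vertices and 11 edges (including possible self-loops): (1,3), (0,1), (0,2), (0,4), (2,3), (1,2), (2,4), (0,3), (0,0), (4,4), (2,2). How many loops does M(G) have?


In a graphic matroid, a loop is a self-loop edge (u,u) with rank 0.
Examining all 11 edges for self-loops...
Self-loops found: (0,0), (4,4), (2,2)
Number of loops = 3.

3


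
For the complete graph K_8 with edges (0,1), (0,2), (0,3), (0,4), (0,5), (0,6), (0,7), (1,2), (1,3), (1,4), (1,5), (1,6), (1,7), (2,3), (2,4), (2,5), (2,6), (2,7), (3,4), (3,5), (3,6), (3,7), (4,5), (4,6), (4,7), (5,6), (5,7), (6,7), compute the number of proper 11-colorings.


P(K_8, k) = k(k-1)(k-2)...(k-7).
P(11) = (11) * (10) * (9) * (8) * (7) * (6) * (5) * (4) = 6652800.

6652800


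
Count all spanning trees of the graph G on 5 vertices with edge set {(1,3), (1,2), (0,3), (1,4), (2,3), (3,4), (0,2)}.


By Kirchhoff's matrix tree theorem, the number of spanning trees equals
the determinant of any cofactor of the Laplacian matrix L.
G has 5 vertices and 7 edges.
Computing the (4 x 4) cofactor determinant gives 21.

21


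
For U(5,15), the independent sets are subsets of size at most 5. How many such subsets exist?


Independent sets of U(5,15) are all subsets of size <= 5.
Count = (15 choose 0) + (15 choose 1) + (15 choose 2) + (15 choose 3) + (15 choose 4) + (15 choose 5)
     = 1 + 15 + 105 + 455 + 1365 + 3003
     = 4944.

4944


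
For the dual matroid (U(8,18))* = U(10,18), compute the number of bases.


The dual of U(r,n) is U(n-r, n) = U(10,18).
Bases of U(10,18) are all (10)-element subsets.
|B(M*)| = (18 choose 10) = 43758.

43758


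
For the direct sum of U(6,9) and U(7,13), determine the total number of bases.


Bases of a direct sum M1 + M2: |B| = |B(M1)| * |B(M2)|.
|B(U(6,9))| = C(9,6) = 84.
|B(U(7,13))| = C(13,7) = 1716.
Total bases = 84 * 1716 = 144144.

144144


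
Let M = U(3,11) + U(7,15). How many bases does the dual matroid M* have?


(M1+M2)* = M1* + M2*.
M1* = U(8,11), bases: C(11,8) = 165.
M2* = U(8,15), bases: C(15,8) = 6435.
|B(M*)| = 165 * 6435 = 1061775.

1061775


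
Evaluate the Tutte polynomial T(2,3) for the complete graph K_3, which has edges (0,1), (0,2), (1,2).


T(K_3; x,y) = x^2 + x + y.
T(2,3) = 4 + 2 + 3 = 9.

9


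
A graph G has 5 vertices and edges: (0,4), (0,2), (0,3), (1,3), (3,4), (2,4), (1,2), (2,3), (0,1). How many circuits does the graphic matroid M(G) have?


A circuit in a graphic matroid = edge set of a simple cycle.
G has 5 vertices and 9 edges.
Enumerating all minimal edge subsets forming cycles...
Total circuits found: 22.

22


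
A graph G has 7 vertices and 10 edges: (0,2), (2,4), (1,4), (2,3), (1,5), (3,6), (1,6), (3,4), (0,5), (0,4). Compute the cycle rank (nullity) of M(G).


Cycle rank (nullity) = |E| - r(M) = |E| - (|V| - c).
|E| = 10, |V| = 7, c = 1.
Nullity = 10 - (7 - 1) = 10 - 6 = 4.

4


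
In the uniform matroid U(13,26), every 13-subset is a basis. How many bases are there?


Bases of U(13,26) are all 13-element subsets of the 26-element ground set.
Number of bases = C(26,13).
(26 choose 13) = 10400600.

10400600


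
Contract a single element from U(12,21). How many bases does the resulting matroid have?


Contracting e from U(12,21) gives U(11,20).
Bases of U(11,20) = C(20,11) = 20! / (11! * 9!) = 167960.

167960


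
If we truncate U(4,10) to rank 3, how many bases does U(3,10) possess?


Truncating U(4,10) to rank 3 gives U(3,10).
Bases of U(3,10) are all 3-element subsets of 10 elements.
Number of bases = (10 choose 3) = 120.

120


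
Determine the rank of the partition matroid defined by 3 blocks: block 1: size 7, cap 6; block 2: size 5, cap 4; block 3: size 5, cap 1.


Rank of a partition matroid = sum of min(|Si|, ci) for each block.
= min(7,6) + min(5,4) + min(5,1)
= 6 + 4 + 1
= 11.

11


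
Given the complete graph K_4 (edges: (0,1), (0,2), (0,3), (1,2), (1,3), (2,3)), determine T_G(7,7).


T(K_4; x,y) = x^3 + 3x^2 + 4xy + 2x + y^3 + 3y^2 + 2y.
Substituting x=7, y=7:
= 343 + 147 + 196 + 14 + 343 + 147 + 14
= 1204.

1204


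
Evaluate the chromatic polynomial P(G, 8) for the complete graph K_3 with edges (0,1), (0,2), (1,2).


P(K_3, k) = k(k-1)(k-2)...(k-2).
P(8) = (8) * (7) * (6) = 336.

336


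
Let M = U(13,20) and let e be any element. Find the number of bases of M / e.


Contracting e from U(13,20) gives U(12,19).
Bases of U(12,19) = C(19,12) = 50388.

50388


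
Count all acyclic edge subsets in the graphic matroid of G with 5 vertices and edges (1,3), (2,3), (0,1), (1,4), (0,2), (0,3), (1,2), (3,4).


An independent set in a graphic matroid is an acyclic edge subset.
G has 5 vertices and 8 edges.
Enumerate all 2^8 = 256 subsets, checking for acyclicity.
Total independent sets = 128.

128


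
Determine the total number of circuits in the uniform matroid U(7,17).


In U(7,17), circuits are the (8)-element subsets.
Any set of 8 elements is dependent, and removing any one element gives
an independent set of size 7, so it is a minimal dependent set.
Number of circuits = (17 choose 8) = 24310.

24310


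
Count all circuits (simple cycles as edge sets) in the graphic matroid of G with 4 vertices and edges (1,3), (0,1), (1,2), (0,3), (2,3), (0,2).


A circuit in a graphic matroid = edge set of a simple cycle.
G has 4 vertices and 6 edges.
Enumerating all minimal edge subsets forming cycles...
Total circuits found: 7.

7


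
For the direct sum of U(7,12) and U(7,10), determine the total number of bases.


Bases of a direct sum M1 + M2: |B| = |B(M1)| * |B(M2)|.
|B(U(7,12))| = C(12,7) = 792.
|B(U(7,10))| = C(10,7) = 120.
Total bases = 792 * 120 = 95040.

95040


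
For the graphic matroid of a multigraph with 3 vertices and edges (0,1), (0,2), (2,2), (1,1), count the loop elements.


In a graphic matroid, a loop is a self-loop edge (u,u) with rank 0.
Examining all 4 edges for self-loops...
Self-loops found: (2,2), (1,1)
Number of loops = 2.

2


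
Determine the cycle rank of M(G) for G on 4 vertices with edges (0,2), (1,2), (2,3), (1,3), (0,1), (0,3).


Cycle rank (nullity) = |E| - r(M) = |E| - (|V| - c).
|E| = 6, |V| = 4, c = 1.
Nullity = 6 - (4 - 1) = 6 - 3 = 3.

3


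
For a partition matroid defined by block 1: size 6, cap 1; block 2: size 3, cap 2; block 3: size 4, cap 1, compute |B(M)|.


A basis picks exactly ci elements from block i.
Number of bases = product of C(|Si|, ci).
= C(6,1) * C(3,2) * C(4,1)
= 6 * 3 * 4
= 72.

72


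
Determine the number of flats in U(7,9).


Flats of U(7,9): every subset of size < 7 is a flat, plus E itself.
Count = C(9,0) + C(9,1) + C(9,2) + C(9,3) + C(9,4) + C(9,5) + C(9,6) + 1
     = 1 + 9 + 36 + 84 + 126 + 126 + 84 + 1
     = 467.

467


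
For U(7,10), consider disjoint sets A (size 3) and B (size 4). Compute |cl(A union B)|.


|A union B| = 3 + 4 = 7 (disjoint).
In U(7,10), cl(S) = S if |S| < 7, else cl(S) = E.
Since 7 >= 7, cl(A union B) = E.
|cl(A union B)| = 10.

10


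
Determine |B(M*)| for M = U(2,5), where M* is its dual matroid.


The dual of U(r,n) is U(n-r, n) = U(3,5).
Bases of U(3,5) are all (3)-element subsets.
|B(M*)| = C(5,3) = 5! / (3! * 2!) = 10.

10


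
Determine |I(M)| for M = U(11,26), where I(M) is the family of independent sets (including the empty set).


Independent sets of U(11,26) are all subsets of size <= 11.
Count = (26 choose 0) + (26 choose 1) + (26 choose 2) + (26 choose 3) + (26 choose 4) + (26 choose 5) + (26 choose 6) + (26 choose 7) + (26 choose 8) + (26 choose 9) + (26 choose 10) + (26 choose 11)
     = 1 + 26 + 325 + 2600 + 14950 + 65780 + 230230 + 657800 + 1562275 + 3124550 + 5311735 + 7726160
     = 18696432.

18696432


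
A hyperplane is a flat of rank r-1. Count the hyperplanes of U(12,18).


Hyperplanes of U(12,18) are flats of rank 11.
In a uniform matroid, these are exactly the (11)-element subsets.
Count = C(18,11) = 31824.

31824


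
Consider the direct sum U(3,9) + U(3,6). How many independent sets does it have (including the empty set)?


For a direct sum, |I(M1+M2)| = |I(M1)| * |I(M2)|.
|I(U(3,9))| = sum C(9,k) for k=0..3 = 130.
|I(U(3,6))| = sum C(6,k) for k=0..3 = 42.
Total = 130 * 42 = 5460.

5460


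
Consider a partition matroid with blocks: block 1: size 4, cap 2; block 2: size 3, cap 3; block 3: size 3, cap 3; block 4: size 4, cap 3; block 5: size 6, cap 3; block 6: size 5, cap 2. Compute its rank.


Rank of a partition matroid = sum of min(|Si|, ci) for each block.
= min(4,2) + min(3,3) + min(3,3) + min(4,3) + min(6,3) + min(5,2)
= 2 + 3 + 3 + 3 + 3 + 2
= 16.

16


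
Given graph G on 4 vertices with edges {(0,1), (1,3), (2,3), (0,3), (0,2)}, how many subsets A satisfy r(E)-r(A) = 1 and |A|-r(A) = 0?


R(x,y) = sum over A in 2^E of x^(r(E)-r(A)) * y^(|A|-r(A)).
G has 4 vertices, 5 edges. r(E) = 3.
Enumerate all 2^5 = 32 subsets.
Count subsets with r(E)-r(A)=1 and |A|-r(A)=0: 10.

10


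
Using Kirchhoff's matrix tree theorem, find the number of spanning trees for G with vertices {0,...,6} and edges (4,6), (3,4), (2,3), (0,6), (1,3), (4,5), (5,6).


By Kirchhoff's matrix tree theorem, the number of spanning trees equals
the determinant of any cofactor of the Laplacian matrix L.
G has 7 vertices and 7 edges.
Computing the (6 x 6) cofactor determinant gives 3.

3


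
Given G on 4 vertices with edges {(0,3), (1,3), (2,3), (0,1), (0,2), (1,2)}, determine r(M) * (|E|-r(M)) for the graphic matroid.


r(M) = |V| - c = 4 - 1 = 3.
nullity = |E| - r(M) = 6 - 3 = 3.
Product = 3 * 3 = 9.

9


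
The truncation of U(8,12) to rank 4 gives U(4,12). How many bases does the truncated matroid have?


Truncating U(8,12) to rank 4 gives U(4,12).
Bases of U(4,12) are all 4-element subsets of 12 elements.
Number of bases = (12 choose 4) = 495.

495


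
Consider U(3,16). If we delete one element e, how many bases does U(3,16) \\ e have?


Deleting e from U(3,16) gives U(3,15) since n > r.
Bases of U(3,15) = C(15,3) = (15 * 14 * 13) / (1 * 2 * 3) = 455.

455


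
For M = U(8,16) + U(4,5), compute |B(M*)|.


(M1+M2)* = M1* + M2*.
M1* = U(8,16), bases: C(16,8) = 12870.
M2* = U(1,5), bases: C(5,1) = 5.
|B(M*)| = 12870 * 5 = 64350.

64350


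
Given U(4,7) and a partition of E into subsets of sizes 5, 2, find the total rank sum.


r(Ai) = min(|Ai|, 4) for each part.
Sum = min(5,4) + min(2,4)
    = 4 + 2
    = 6.

6


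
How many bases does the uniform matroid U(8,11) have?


Bases of U(8,11) are all 8-element subsets of the 11-element ground set.
Number of bases = C(11,8).
C(11,8) = 165.

165


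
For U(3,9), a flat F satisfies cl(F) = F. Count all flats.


Flats of U(3,9): every subset of size < 3 is a flat, plus E itself.
Count = C(9,0) + C(9,1) + C(9,2) + 1
     = 1 + 9 + 36 + 1
     = 47.

47


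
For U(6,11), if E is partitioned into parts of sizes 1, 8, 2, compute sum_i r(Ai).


r(Ai) = min(|Ai|, 6) for each part.
Sum = min(1,6) + min(8,6) + min(2,6)
    = 1 + 6 + 2
    = 9.

9


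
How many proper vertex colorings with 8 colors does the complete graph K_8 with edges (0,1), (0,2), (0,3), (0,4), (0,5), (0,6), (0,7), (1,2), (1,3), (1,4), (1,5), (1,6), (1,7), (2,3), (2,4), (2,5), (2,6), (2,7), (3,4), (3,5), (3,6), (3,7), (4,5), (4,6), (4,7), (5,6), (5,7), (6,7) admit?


P(K_8, k) = k(k-1)(k-2)...(k-7).
P(8) = (8) * (7) * (6) * (5) * (4) * (3) * (2) * (1) = 40320.

40320


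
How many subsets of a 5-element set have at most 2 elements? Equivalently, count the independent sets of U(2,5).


Independent sets of U(2,5) are all subsets of size <= 2.
Count = (5 choose 0) + (5 choose 1) + (5 choose 2)
     = 1 + 5 + 10
     = 16.

16


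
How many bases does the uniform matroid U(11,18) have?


Bases of U(11,18) are all 11-element subsets of the 18-element ground set.
Number of bases = C(18,11).
(18 choose 11) = 31824.

31824


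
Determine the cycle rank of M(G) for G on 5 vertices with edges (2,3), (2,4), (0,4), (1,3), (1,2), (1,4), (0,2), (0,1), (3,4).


Cycle rank (nullity) = |E| - r(M) = |E| - (|V| - c).
|E| = 9, |V| = 5, c = 1.
Nullity = 9 - (5 - 1) = 9 - 4 = 5.

5


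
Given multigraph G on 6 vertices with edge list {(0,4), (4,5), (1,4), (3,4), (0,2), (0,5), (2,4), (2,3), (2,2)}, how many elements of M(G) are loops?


In a graphic matroid, a loop is a self-loop edge (u,u) with rank 0.
Examining all 9 edges for self-loops...
Self-loops found: (2,2)
Number of loops = 1.

1


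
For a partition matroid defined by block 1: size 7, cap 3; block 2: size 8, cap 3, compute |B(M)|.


A basis picks exactly ci elements from block i.
Number of bases = product of C(|Si|, ci).
= C(7,3) * C(8,3)
= 35 * 56
= 1960.

1960


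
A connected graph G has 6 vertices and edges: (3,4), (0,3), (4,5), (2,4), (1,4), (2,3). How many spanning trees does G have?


By Kirchhoff's matrix tree theorem, the number of spanning trees equals
the determinant of any cofactor of the Laplacian matrix L.
G has 6 vertices and 6 edges.
Computing the (5 x 5) cofactor determinant gives 3.

3


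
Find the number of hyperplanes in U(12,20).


Hyperplanes of U(12,20) are flats of rank 11.
In a uniform matroid, these are exactly the (11)-element subsets.
Count = C(20,11) = 167960.

167960


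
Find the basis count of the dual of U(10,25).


The dual of U(r,n) is U(n-r, n) = U(15,25).
Bases of U(15,25) are all (15)-element subsets.
|B(M*)| = C(25,15) = 25! / (15! * 10!) = 3268760.

3268760


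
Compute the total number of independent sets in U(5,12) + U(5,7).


For a direct sum, |I(M1+M2)| = |I(M1)| * |I(M2)|.
|I(U(5,12))| = sum C(12,k) for k=0..5 = 1586.
|I(U(5,7))| = sum C(7,k) for k=0..5 = 120.
Total = 1586 * 120 = 190320.

190320


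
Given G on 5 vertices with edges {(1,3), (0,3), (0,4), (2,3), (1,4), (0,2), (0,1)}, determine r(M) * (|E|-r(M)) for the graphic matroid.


r(M) = |V| - c = 5 - 1 = 4.
nullity = |E| - r(M) = 7 - 4 = 3.
Product = 4 * 3 = 12.

12


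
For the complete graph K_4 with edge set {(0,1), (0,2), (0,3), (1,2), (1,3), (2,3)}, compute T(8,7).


T(K_4; x,y) = x^3 + 3x^2 + 4xy + 2x + y^3 + 3y^2 + 2y.
Substituting x=8, y=7:
= 512 + 192 + 224 + 16 + 343 + 147 + 14
= 1448.

1448


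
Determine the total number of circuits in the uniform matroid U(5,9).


In U(5,9), circuits are the (6)-element subsets.
Any set of 6 elements is dependent, and removing any one element gives
an independent set of size 5, so it is a minimal dependent set.
Number of circuits = C(9,6) = 84.

84


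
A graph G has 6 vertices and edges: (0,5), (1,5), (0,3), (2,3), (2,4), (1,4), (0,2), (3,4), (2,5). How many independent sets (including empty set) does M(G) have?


An independent set in a graphic matroid is an acyclic edge subset.
G has 6 vertices and 9 edges.
Enumerate all 2^9 = 512 subsets, checking for acyclicity.
Total independent sets = 298.

298


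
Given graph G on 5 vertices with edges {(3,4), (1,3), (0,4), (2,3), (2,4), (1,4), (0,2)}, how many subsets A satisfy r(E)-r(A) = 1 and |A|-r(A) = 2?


R(x,y) = sum over A in 2^E of x^(r(E)-r(A)) * y^(|A|-r(A)).
G has 5 vertices, 7 edges. r(E) = 4.
Enumerate all 2^7 = 128 subsets.
Count subsets with r(E)-r(A)=1 and |A|-r(A)=2: 2.

2


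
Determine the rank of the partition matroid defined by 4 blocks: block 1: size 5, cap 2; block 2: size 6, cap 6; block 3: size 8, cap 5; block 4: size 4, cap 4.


Rank of a partition matroid = sum of min(|Si|, ci) for each block.
= min(5,2) + min(6,6) + min(8,5) + min(4,4)
= 2 + 6 + 5 + 4
= 17.

17


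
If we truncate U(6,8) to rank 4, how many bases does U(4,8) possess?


Truncating U(6,8) to rank 4 gives U(4,8).
Bases of U(4,8) are all 4-element subsets of 8 elements.
Number of bases = C(8,4) = (8 * 7 * 6 * 5) / (1 * 2 * 3 * 4) = 70.

70


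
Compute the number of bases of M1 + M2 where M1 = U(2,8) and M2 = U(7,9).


Bases of a direct sum M1 + M2: |B| = |B(M1)| * |B(M2)|.
|B(U(2,8))| = C(8,2) = 28.
|B(U(7,9))| = C(9,7) = 36.
Total bases = 28 * 36 = 1008.

1008


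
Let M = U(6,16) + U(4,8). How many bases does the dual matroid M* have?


(M1+M2)* = M1* + M2*.
M1* = U(10,16), bases: C(16,10) = 8008.
M2* = U(4,8), bases: C(8,4) = 70.
|B(M*)| = 8008 * 70 = 560560.

560560


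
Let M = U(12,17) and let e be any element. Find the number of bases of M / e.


Contracting e from U(12,17) gives U(11,16).
Bases of U(11,16) = C(16,11) = 4368.

4368


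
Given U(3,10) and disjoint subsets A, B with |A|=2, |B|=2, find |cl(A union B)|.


|A union B| = 2 + 2 = 4 (disjoint).
In U(3,10), cl(S) = S if |S| < 3, else cl(S) = E.
Since 4 >= 3, cl(A union B) = E.
|cl(A union B)| = 10.

10


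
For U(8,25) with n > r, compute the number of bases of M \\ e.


Deleting e from U(8,25) gives U(8,24) since n > r.
Bases of U(8,24) = C(24,8) = 24! / (8! * 16!) = 735471.

735471


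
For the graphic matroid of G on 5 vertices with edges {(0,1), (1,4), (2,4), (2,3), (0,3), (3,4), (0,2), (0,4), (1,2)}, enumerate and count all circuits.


A circuit in a graphic matroid = edge set of a simple cycle.
G has 5 vertices and 9 edges.
Enumerating all minimal edge subsets forming cycles...
Total circuits found: 22.

22


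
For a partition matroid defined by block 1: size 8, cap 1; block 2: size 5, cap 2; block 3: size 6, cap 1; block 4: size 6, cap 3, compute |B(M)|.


A basis picks exactly ci elements from block i.
Number of bases = product of C(|Si|, ci).
= C(8,1) * C(5,2) * C(6,1) * C(6,3)
= 8 * 10 * 6 * 20
= 9600.

9600


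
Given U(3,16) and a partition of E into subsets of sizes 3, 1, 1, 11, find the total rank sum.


r(Ai) = min(|Ai|, 3) for each part.
Sum = min(3,3) + min(1,3) + min(1,3) + min(11,3)
    = 3 + 1 + 1 + 3
    = 8.

8


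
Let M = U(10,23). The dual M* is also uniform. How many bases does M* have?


The dual of U(r,n) is U(n-r, n) = U(13,23).
Bases of U(13,23) are all (13)-element subsets.
|B(M*)| = (23 choose 13) = 1144066.

1144066


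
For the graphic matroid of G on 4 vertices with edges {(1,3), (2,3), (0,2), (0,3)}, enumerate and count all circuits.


A circuit in a graphic matroid = edge set of a simple cycle.
G has 4 vertices and 4 edges.
Enumerating all minimal edge subsets forming cycles...
Total circuits found: 1.

1


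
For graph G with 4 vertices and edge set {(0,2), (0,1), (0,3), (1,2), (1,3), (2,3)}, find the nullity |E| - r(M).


Cycle rank (nullity) = |E| - r(M) = |E| - (|V| - c).
|E| = 6, |V| = 4, c = 1.
Nullity = 6 - (4 - 1) = 6 - 3 = 3.

3


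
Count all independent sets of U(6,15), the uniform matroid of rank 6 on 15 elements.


Independent sets of U(6,15) are all subsets of size <= 6.
Count = (15 choose 0) + (15 choose 1) + (15 choose 2) + (15 choose 3) + (15 choose 4) + (15 choose 5) + (15 choose 6)
     = 1 + 15 + 105 + 455 + 1365 + 3003 + 5005
     = 9949.

9949


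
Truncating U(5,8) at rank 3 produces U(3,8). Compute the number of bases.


Truncating U(5,8) to rank 3 gives U(3,8).
Bases of U(3,8) are all 3-element subsets of 8 elements.
Number of bases = C(8,3) = 8! / (3! * 5!) = 56.

56


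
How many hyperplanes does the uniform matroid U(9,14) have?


Hyperplanes of U(9,14) are flats of rank 8.
In a uniform matroid, these are exactly the (8)-element subsets.
Count = (14 choose 8) = 3003.

3003


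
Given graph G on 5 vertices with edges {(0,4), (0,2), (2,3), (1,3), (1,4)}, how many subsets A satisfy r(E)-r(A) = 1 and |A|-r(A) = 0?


R(x,y) = sum over A in 2^E of x^(r(E)-r(A)) * y^(|A|-r(A)).
G has 5 vertices, 5 edges. r(E) = 4.
Enumerate all 2^5 = 32 subsets.
Count subsets with r(E)-r(A)=1 and |A|-r(A)=0: 10.

10


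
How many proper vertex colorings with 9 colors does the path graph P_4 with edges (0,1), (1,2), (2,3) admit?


P(P_4, k) = k * (k-1)^(3).
P(9) = 9 * 8^3 = 9 * 512 = 4608.

4608


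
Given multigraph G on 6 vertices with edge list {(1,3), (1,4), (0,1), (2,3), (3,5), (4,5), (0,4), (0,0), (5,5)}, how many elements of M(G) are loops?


In a graphic matroid, a loop is a self-loop edge (u,u) with rank 0.
Examining all 9 edges for self-loops...
Self-loops found: (0,0), (5,5)
Number of loops = 2.

2


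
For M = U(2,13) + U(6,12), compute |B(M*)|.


(M1+M2)* = M1* + M2*.
M1* = U(11,13), bases: C(13,11) = 78.
M2* = U(6,12), bases: C(12,6) = 924.
|B(M*)| = 78 * 924 = 72072.

72072


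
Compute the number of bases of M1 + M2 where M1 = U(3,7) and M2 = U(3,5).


Bases of a direct sum M1 + M2: |B| = |B(M1)| * |B(M2)|.
|B(U(3,7))| = C(7,3) = 35.
|B(U(3,5))| = C(5,3) = 10.
Total bases = 35 * 10 = 350.

350


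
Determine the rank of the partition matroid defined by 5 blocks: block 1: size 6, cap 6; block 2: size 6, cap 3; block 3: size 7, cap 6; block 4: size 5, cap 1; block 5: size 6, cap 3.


Rank of a partition matroid = sum of min(|Si|, ci) for each block.
= min(6,6) + min(6,3) + min(7,6) + min(5,1) + min(6,3)
= 6 + 3 + 6 + 1 + 3
= 19.

19


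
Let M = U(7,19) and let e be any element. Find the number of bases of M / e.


Contracting e from U(7,19) gives U(6,18).
Bases of U(6,18) = C(18,6) = 18564.

18564


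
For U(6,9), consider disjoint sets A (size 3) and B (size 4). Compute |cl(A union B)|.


|A union B| = 3 + 4 = 7 (disjoint).
In U(6,9), cl(S) = S if |S| < 6, else cl(S) = E.
Since 7 >= 6, cl(A union B) = E.
|cl(A union B)| = 9.

9


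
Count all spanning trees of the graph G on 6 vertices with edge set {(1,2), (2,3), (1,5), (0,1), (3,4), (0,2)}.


By Kirchhoff's matrix tree theorem, the number of spanning trees equals
the determinant of any cofactor of the Laplacian matrix L.
G has 6 vertices and 6 edges.
Computing the (5 x 5) cofactor determinant gives 3.

3


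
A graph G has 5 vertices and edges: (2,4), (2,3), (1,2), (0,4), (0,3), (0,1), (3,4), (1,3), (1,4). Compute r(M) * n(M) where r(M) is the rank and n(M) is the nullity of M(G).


r(M) = |V| - c = 5 - 1 = 4.
nullity = |E| - r(M) = 9 - 4 = 5.
Product = 4 * 5 = 20.

20


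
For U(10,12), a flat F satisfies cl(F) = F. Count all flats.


Flats of U(10,12): every subset of size < 10 is a flat, plus E itself.
Count = (12 choose 0) + (12 choose 1) + (12 choose 2) + (12 choose 3) + (12 choose 4) + (12 choose 5) + (12 choose 6) + (12 choose 7) + (12 choose 8) + (12 choose 9) + 1
     = 1 + 12 + 66 + 220 + 495 + 792 + 924 + 792 + 495 + 220 + 1
     = 4018.

4018


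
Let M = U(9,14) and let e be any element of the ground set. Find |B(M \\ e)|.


Deleting e from U(9,14) gives U(9,13) since n > r.
Bases of U(9,13) = C(13,9) = 715.

715


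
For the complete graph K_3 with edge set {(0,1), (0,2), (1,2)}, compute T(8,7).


T(K_3; x,y) = x^2 + x + y.
T(8,7) = 64 + 8 + 7 = 79.

79


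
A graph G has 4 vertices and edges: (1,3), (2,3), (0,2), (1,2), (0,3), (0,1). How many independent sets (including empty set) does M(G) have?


An independent set in a graphic matroid is an acyclic edge subset.
G has 4 vertices and 6 edges.
Enumerate all 2^6 = 64 subsets, checking for acyclicity.
Total independent sets = 38.

38


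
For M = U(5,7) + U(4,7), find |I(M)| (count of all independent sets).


For a direct sum, |I(M1+M2)| = |I(M1)| * |I(M2)|.
|I(U(5,7))| = sum C(7,k) for k=0..5 = 120.
|I(U(4,7))| = sum C(7,k) for k=0..4 = 99.
Total = 120 * 99 = 11880.

11880


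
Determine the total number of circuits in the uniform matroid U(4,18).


In U(4,18), circuits are the (5)-element subsets.
Any set of 5 elements is dependent, and removing any one element gives
an independent set of size 4, so it is a minimal dependent set.
Number of circuits = C(18,5) = 18! / (5! * 13!) = 8568.

8568


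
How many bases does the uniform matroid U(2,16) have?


Bases of U(2,16) are all 2-element subsets of the 16-element ground set.
Number of bases = C(16,2).
C(16,2) = 16! / (2! * 14!) = 120.

120


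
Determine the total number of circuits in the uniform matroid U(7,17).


In U(7,17), circuits are the (8)-element subsets.
Any set of 8 elements is dependent, and removing any one element gives
an independent set of size 7, so it is a minimal dependent set.
Number of circuits = C(17,8) = 17! / (8! * 9!) = 24310.

24310


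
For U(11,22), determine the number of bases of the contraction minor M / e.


Contracting e from U(11,22) gives U(10,21).
Bases of U(10,21) = (21 choose 10) = 352716.

352716


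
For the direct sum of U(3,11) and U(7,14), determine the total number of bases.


Bases of a direct sum M1 + M2: |B| = |B(M1)| * |B(M2)|.
|B(U(3,11))| = C(11,3) = 165.
|B(U(7,14))| = C(14,7) = 3432.
Total bases = 165 * 3432 = 566280.

566280


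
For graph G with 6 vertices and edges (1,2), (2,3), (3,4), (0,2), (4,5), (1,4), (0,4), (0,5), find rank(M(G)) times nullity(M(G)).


r(M) = |V| - c = 6 - 1 = 5.
nullity = |E| - r(M) = 8 - 5 = 3.
Product = 5 * 3 = 15.

15


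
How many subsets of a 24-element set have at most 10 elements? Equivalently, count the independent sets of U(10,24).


Independent sets of U(10,24) are all subsets of size <= 10.
Count = (24 choose 0) + (24 choose 1) + (24 choose 2) + (24 choose 3) + (24 choose 4) + (24 choose 5) + (24 choose 6) + (24 choose 7) + (24 choose 8) + (24 choose 9) + (24 choose 10)
     = 1 + 24 + 276 + 2024 + 10626 + 42504 + 134596 + 346104 + 735471 + 1307504 + 1961256
     = 4540386.

4540386


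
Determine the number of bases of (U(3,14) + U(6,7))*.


(M1+M2)* = M1* + M2*.
M1* = U(11,14), bases: C(14,11) = 364.
M2* = U(1,7), bases: C(7,1) = 7.
|B(M*)| = 364 * 7 = 2548.

2548


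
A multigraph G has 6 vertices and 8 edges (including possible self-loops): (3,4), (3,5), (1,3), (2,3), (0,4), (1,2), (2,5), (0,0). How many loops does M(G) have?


In a graphic matroid, a loop is a self-loop edge (u,u) with rank 0.
Examining all 8 edges for self-loops...
Self-loops found: (0,0)
Number of loops = 1.

1


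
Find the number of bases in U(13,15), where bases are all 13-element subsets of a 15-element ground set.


Bases of U(13,15) are all 13-element subsets of the 15-element ground set.
Number of bases = C(15,13).
(15 choose 13) = 105.

105


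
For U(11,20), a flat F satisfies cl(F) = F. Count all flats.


Flats of U(11,20): every subset of size < 11 is a flat, plus E itself.
Count = (20 choose 0) + (20 choose 1) + (20 choose 2) + (20 choose 3) + (20 choose 4) + (20 choose 5) + (20 choose 6) + (20 choose 7) + (20 choose 8) + (20 choose 9) + (20 choose 10) + 1
     = 1 + 20 + 190 + 1140 + 4845 + 15504 + 38760 + 77520 + 125970 + 167960 + 184756 + 1
     = 616667.

616667


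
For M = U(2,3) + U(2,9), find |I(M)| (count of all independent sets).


For a direct sum, |I(M1+M2)| = |I(M1)| * |I(M2)|.
|I(U(2,3))| = sum C(3,k) for k=0..2 = 7.
|I(U(2,9))| = sum C(9,k) for k=0..2 = 46.
Total = 7 * 46 = 322.

322


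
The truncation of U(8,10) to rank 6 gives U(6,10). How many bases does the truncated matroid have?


Truncating U(8,10) to rank 6 gives U(6,10).
Bases of U(6,10) are all 6-element subsets of 10 elements.
Number of bases = C(10,6) = 210.

210


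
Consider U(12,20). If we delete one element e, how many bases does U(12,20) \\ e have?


Deleting e from U(12,20) gives U(12,19) since n > r.
Bases of U(12,19) = C(19,12) = 50388.

50388


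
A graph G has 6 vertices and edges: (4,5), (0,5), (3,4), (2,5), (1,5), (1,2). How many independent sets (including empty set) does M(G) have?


An independent set in a graphic matroid is an acyclic edge subset.
G has 6 vertices and 6 edges.
Enumerate all 2^6 = 64 subsets, checking for acyclicity.
Total independent sets = 56.

56


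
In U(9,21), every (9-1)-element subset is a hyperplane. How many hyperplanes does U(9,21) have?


Hyperplanes of U(9,21) are flats of rank 8.
In a uniform matroid, these are exactly the (8)-element subsets.
Count = C(21,8) = 203490.

203490


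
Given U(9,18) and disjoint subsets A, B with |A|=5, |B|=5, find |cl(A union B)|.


|A union B| = 5 + 5 = 10 (disjoint).
In U(9,18), cl(S) = S if |S| < 9, else cl(S) = E.
Since 10 >= 9, cl(A union B) = E.
|cl(A union B)| = 18.

18


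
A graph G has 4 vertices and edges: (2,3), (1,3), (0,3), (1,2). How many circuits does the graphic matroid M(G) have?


A circuit in a graphic matroid = edge set of a simple cycle.
G has 4 vertices and 4 edges.
Enumerating all minimal edge subsets forming cycles...
Total circuits found: 1.

1


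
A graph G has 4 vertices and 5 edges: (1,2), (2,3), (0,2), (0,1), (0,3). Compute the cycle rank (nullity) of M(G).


Cycle rank (nullity) = |E| - r(M) = |E| - (|V| - c).
|E| = 5, |V| = 4, c = 1.
Nullity = 5 - (4 - 1) = 5 - 3 = 2.

2


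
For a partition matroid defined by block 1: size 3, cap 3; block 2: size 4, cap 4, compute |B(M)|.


A basis picks exactly ci elements from block i.
Number of bases = product of C(|Si|, ci).
= C(3,3) * C(4,4)
= 1 * 1
= 1.

1


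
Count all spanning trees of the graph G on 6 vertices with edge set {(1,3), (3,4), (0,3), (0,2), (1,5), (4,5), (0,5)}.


By Kirchhoff's matrix tree theorem, the number of spanning trees equals
the determinant of any cofactor of the Laplacian matrix L.
G has 6 vertices and 7 edges.
Computing the (5 x 5) cofactor determinant gives 12.

12


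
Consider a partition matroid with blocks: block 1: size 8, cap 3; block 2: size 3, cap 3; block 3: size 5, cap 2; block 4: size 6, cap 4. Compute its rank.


Rank of a partition matroid = sum of min(|Si|, ci) for each block.
= min(8,3) + min(3,3) + min(5,2) + min(6,4)
= 3 + 3 + 2 + 4
= 12.

12


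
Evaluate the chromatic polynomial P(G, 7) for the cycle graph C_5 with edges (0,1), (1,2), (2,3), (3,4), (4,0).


P(C_5, k) = (k-1)^5 + (-1)^5*(k-1).
P(7) = (6)^5 - 6
= 7776 - 6 = 7770.

7770


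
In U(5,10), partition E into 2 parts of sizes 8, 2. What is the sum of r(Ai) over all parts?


r(Ai) = min(|Ai|, 5) for each part.
Sum = min(8,5) + min(2,5)
    = 5 + 2
    = 7.

7


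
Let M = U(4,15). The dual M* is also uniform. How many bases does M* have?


The dual of U(r,n) is U(n-r, n) = U(11,15).
Bases of U(11,15) are all (11)-element subsets.
|B(M*)| = C(15,11) = 15! / (11! * 4!) = 1365.

1365


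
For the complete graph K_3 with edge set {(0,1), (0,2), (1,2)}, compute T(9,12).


T(K_3; x,y) = x^2 + x + y.
T(9,12) = 81 + 9 + 12 = 102.

102


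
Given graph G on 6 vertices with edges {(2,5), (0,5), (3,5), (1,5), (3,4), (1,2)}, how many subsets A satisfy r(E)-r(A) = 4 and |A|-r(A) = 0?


R(x,y) = sum over A in 2^E of x^(r(E)-r(A)) * y^(|A|-r(A)).
G has 6 vertices, 6 edges. r(E) = 5.
Enumerate all 2^6 = 64 subsets.
Count subsets with r(E)-r(A)=4 and |A|-r(A)=0: 6.

6


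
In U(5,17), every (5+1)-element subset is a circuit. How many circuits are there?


In U(5,17), circuits are the (6)-element subsets.
Any set of 6 elements is dependent, and removing any one element gives
an independent set of size 5, so it is a minimal dependent set.
Number of circuits = (17 choose 6) = 12376.

12376


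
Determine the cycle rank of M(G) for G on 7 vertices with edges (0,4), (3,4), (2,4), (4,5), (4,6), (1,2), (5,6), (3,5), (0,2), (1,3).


Cycle rank (nullity) = |E| - r(M) = |E| - (|V| - c).
|E| = 10, |V| = 7, c = 1.
Nullity = 10 - (7 - 1) = 10 - 6 = 4.

4


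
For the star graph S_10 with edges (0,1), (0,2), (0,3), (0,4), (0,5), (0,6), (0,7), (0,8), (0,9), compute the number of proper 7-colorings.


P(tree, k) = k * (k-1)^(9) for any tree on 10 vertices.
P(7) = 7 * 6^9 = 7 * 10077696 = 70543872.

70543872


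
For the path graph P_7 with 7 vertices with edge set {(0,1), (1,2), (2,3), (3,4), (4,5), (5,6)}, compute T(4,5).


A path on 7 vertices is a tree with 6 edges.
T(x,y) = x^(6) for any tree.
T(4,5) = 4^6 = 4096.

4096


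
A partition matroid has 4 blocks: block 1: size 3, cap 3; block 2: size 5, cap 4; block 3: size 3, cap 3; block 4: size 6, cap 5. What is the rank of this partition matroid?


Rank of a partition matroid = sum of min(|Si|, ci) for each block.
= min(3,3) + min(5,4) + min(3,3) + min(6,5)
= 3 + 4 + 3 + 5
= 15.

15


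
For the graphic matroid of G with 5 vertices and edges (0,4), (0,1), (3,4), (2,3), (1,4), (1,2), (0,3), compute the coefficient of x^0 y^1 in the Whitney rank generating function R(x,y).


R(x,y) = sum over A in 2^E of x^(r(E)-r(A)) * y^(|A|-r(A)).
G has 5 vertices, 7 edges. r(E) = 4.
Enumerate all 2^7 = 128 subsets.
Count subsets with r(E)-r(A)=0 and |A|-r(A)=1: 20.

20


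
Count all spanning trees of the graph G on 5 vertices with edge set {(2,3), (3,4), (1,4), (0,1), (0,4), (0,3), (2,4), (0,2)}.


By Kirchhoff's matrix tree theorem, the number of spanning trees equals
the determinant of any cofactor of the Laplacian matrix L.
G has 5 vertices and 8 edges.
Computing the (4 x 4) cofactor determinant gives 40.

40


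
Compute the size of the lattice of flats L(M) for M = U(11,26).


Flats of U(11,26): every subset of size < 11 is a flat, plus E itself.
Count = C(26,0) + C(26,1) + C(26,2) + C(26,3) + C(26,4) + C(26,5) + C(26,6) + C(26,7) + C(26,8) + C(26,9) + C(26,10) + 1
     = 1 + 26 + 325 + 2600 + 14950 + 65780 + 230230 + 657800 + 1562275 + 3124550 + 5311735 + 1
     = 10970273.

10970273


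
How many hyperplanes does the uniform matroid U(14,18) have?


Hyperplanes of U(14,18) are flats of rank 13.
In a uniform matroid, these are exactly the (13)-element subsets.
Count = (18 choose 13) = 8568.

8568


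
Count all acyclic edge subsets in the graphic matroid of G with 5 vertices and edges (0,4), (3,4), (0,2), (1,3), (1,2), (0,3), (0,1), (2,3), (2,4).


An independent set in a graphic matroid is an acyclic edge subset.
G has 5 vertices and 9 edges.
Enumerate all 2^9 = 512 subsets, checking for acyclicity.
Total independent sets = 198.

198


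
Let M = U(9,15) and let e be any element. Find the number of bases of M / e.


Contracting e from U(9,15) gives U(8,14).
Bases of U(8,14) = C(14,8) = 14! / (8! * 6!) = 3003.

3003


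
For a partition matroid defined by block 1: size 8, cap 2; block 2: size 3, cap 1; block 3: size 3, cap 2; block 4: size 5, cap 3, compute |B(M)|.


A basis picks exactly ci elements from block i.
Number of bases = product of C(|Si|, ci).
= C(8,2) * C(3,1) * C(3,2) * C(5,3)
= 28 * 3 * 3 * 10
= 2520.

2520


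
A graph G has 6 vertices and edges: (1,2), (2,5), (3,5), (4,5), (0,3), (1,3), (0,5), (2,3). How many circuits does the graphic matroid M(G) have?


A circuit in a graphic matroid = edge set of a simple cycle.
G has 6 vertices and 8 edges.
Enumerating all minimal edge subsets forming cycles...
Total circuits found: 6.

6


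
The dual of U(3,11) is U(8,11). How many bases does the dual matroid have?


The dual of U(r,n) is U(n-r, n) = U(8,11).
Bases of U(8,11) are all (8)-element subsets.
|B(M*)| = C(11,8) = 11! / (8! * 3!) = 165.

165


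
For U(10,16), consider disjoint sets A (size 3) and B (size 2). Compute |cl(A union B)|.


|A union B| = 3 + 2 = 5 (disjoint).
In U(10,16), cl(S) = S if |S| < 10, else cl(S) = E.
Since 5 < 10, cl(A union B) = A union B.
|cl(A union B)| = 5.

5
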